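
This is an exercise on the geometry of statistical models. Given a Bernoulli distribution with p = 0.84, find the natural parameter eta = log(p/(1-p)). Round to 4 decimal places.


Natural parameter for Bernoulli: eta = log(p/(1-p)).
p = 0.84, 1-p = 0.16.
p/(1-p) = 5.25.
eta = log(5.25) = 1.6582

1.6582


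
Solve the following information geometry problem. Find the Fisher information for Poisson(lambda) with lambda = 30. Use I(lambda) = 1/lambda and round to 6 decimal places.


Fisher information for Poisson: I(lambda) = 1/lambda.
lambda = 30.
I(lambda) = 1/30 = 0.033333

0.033333


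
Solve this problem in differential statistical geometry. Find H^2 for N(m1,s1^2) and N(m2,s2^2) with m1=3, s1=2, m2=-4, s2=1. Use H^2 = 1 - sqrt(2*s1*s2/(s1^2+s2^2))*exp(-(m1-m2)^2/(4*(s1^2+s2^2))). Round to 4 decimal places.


Squared Hellinger distance for Gaussians:
H^2 = 1 - sqrt(2*s1*s2/(s1^2+s2^2)) * exp(-(m1-m2)^2/(4*(s1^2+s2^2))).
s1^2 = 4, s2^2 = 1, s1^2+s2^2 = 5.
sqrt(2*2*1/(5)) = 0.894427.
(m1-m2)^2 = (7)^2 = 49.
exp(-49/(4*5)) = exp(-2.45) = 0.086294.
H^2 = 1 - 0.894427*0.086294 = 0.9228

0.9228


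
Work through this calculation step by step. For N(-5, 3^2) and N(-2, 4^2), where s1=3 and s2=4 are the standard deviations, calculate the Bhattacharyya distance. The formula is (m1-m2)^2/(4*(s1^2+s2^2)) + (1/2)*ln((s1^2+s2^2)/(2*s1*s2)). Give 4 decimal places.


Bhattacharyya distance between two Gaussians:
DB = (m1-m2)^2/(4*(s1^2+s2^2)) + (1/2)*ln((s1^2+s2^2)/(2*s1*s2)).
(m1-m2)^2 = (-3)^2 = 9.
s1^2+s2^2 = 9 + 16 = 25.
term1 = 9/100 = 0.09.
term2 = 0.5*ln(25/24.0) = 0.020411.
DB = 0.09 + 0.020411 = 0.1104

0.1104


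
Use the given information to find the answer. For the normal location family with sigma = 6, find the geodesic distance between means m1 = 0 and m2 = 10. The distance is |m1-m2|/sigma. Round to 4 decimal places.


On the fixed-variance normal subfamily, geodesic distance = |m1-m2|/sigma.
|0 - 10| = 10.
sigma = 6.
d = 10/6 = 1.6667

1.6667


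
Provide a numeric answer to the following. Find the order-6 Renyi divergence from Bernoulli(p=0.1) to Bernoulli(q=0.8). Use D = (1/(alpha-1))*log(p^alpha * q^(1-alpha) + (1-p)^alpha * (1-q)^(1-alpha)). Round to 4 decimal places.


Renyi divergence of order alpha between Bernoulli distributions:
D = (1/(alpha-1))*log(p^alpha * q^(1-alpha) + (1-p)^alpha * (1-q)^(1-alpha)).
alpha = 6, p = 0.1, q = 0.8.
p^alpha * q^(1-alpha) = 0.1^6 * 0.8^-5 = 3e-06.
(1-p)^alpha * (1-q)^(1-alpha) = 0.9^6 * 0.2^-5 = 1660.753125.
sum = 3e-06 + 1660.753125 = 1660.753128.
D = (1/5)*log(1660.753128) = 1.4830

1.4830


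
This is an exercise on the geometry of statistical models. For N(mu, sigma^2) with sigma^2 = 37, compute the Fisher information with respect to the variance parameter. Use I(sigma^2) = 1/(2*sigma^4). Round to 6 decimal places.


Fisher information for variance: I(sigma^2) = 1/(2*sigma^4).
sigma^2 = 37, so sigma^4 = 1369.
I = 1/(2*1369) = 1/2738 = 0.000365

0.000365


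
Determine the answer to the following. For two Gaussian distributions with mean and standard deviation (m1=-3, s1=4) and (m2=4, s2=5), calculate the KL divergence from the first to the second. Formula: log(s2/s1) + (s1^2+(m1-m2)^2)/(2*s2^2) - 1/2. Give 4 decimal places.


KL divergence between normal distributions:
KL = log(s2/s1) + (s1^2 + (m1-m2)^2)/(2*s2^2) - 1/2.
log(5/4) = 0.223144.
(4^2 + (-3-4)^2)/(2*5^2) = (16 + 49)/50 = 1.3.
KL = 0.223144 + 1.3 - 0.5 = 1.0231

1.0231


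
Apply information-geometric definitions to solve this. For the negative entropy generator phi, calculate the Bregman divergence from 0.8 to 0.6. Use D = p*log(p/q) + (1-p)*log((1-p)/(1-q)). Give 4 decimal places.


Bregman divergence with negative entropy generator:
D = p*log(p/q) + (1-p)*log((1-p)/(1-q)).
p = 0.8, q = 0.6.
p*log(p/q) = 0.8*log(0.8/0.6) = 0.230146.
(1-p)*log((1-p)/(1-q)) = 0.2*log(0.2/0.4) = -0.138629.
D = 0.230146 + -0.138629 = 0.0915

0.0915


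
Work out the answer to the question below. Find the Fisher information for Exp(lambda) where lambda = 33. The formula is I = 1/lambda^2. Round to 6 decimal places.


Fisher information for exponential: I(lambda) = 1/lambda^2.
lambda = 33, lambda^2 = 1089.
I = 1/1089 = 0.000918

0.000918


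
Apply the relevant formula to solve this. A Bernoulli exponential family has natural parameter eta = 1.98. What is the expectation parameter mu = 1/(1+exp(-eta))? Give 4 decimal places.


Dual coordinate (expectation parameter) for Bernoulli:
mu = 1/(1+exp(-eta)).
eta = 1.98.
exp(-eta) = exp(-1.98) = 0.138069.
mu = 1/(1+0.138069) = 0.8787

0.8787


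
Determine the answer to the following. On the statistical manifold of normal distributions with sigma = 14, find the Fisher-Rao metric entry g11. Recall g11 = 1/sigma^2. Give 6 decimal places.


For the 2-parameter normal family, the Fisher metric has:
  g11 = 1/sigma^2, g22 = 2/sigma^2.
sigma = 14, sigma^2 = 196.
g11 = 0.005102

0.005102


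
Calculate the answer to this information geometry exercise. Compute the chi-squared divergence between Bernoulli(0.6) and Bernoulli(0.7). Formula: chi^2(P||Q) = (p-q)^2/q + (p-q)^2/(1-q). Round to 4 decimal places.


Chi-squared divergence between Bernoulli distributions:
chi^2 = (p-q)^2/q + (p-q)^2/(1-q).
p = 0.6, q = 0.7, p-q = -0.1.
(p-q)^2 = 0.01.
term1 = 0.01/0.7 = 0.014286.
term2 = 0.01/0.3 = 0.033333.
chi^2 = 0.014286 + 0.033333 = 0.0476

0.0476


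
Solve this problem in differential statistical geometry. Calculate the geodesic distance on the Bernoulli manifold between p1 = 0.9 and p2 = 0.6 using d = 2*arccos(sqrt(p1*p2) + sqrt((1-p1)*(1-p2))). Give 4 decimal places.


Geodesic distance on Bernoulli manifold:
d(p1,p2) = 2*arccos(sqrt(p1*p2) + sqrt((1-p1)*(1-p2))).
sqrt(p1*p2) = sqrt(0.9*0.6) = 0.734847.
sqrt((1-p1)*(1-p2)) = sqrt(0.1*0.4) = 0.2.
arg = 0.734847 + 0.2 = 0.934847.
d = 2*arccos(0.934847) = 0.7259

0.7259


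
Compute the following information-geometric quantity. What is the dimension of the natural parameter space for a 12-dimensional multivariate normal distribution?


Exponential family dimension calculation:
For 12-dim MVN: mean has 12 params, covariance has 12*13/2 = 78 unique entries.
Total dim = 12 + 78 = 90.

90


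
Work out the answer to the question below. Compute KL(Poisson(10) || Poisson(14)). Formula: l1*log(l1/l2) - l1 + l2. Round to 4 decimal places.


KL divergence for Poisson:
KL = l1*log(l1/l2) - l1 + l2.
l1 = 10, l2 = 14.
log(10/14) = -0.336472.
l1*log(l1/l2) = 10 * -0.336472 = -3.364722.
KL = -3.364722 - 10 + 14 = 0.6353

0.6353


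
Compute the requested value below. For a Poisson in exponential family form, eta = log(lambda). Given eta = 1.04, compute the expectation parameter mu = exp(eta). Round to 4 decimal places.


Expectation parameter for Poisson exponential family:
mu = exp(eta).
eta = 1.04.
mu = exp(1.04) = 2.8292

2.8292


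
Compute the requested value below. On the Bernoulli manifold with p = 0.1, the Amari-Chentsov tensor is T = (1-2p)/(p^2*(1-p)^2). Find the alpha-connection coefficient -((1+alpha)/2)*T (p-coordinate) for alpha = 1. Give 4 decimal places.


Skewness (Amari-Chentsov) tensor: T = (1-2p)/(p^2*(1-p)^2).
p = 0.1, 1-2p = 0.8, p^2 = 0.01, (1-p)^2 = 0.81.
T = 0.8/(0.01 * 0.81) = 98.765432.
In the p-coordinate, Gamma^(alpha) = Gamma^(0) - (alpha/2)*T with Gamma^(0) = (1/2)*g'(p) = -T/2,
so Gamma^(alpha) = -((1+alpha)/2)*T.
alpha = 1, -(1+alpha)/2 = -1.0.
Gamma = -1.0 * 98.765432 = -98.7654

-98.7654


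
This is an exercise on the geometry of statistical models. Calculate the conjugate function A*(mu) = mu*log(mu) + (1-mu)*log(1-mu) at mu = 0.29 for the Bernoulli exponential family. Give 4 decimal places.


Legendre transform for Bernoulli:
A*(mu) = mu*log(mu) + (1-mu)*log(1-mu).
mu = 0.29, 1-mu = 0.71.
mu*log(mu) = 0.29*log(0.29) = -0.358984.
(1-mu)*log(1-mu) = 0.71*log(0.71) = -0.243168.
A* = -0.358984 + -0.243168 = -0.6022

-0.6022


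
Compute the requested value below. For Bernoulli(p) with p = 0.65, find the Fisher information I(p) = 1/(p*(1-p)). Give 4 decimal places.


For Bernoulli(p), Fisher information is I(p) = 1/(p*(1-p)).
p = 0.65, 1-p = 0.35.
p*(1-p) = 0.2275.
I(p) = 1/0.2275 = 4.3956

4.3956


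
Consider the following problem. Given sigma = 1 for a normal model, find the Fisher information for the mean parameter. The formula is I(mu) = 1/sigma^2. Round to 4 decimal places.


The Fisher information for the mean of a normal distribution is I(mu) = 1/sigma^2.
sigma = 1, so sigma^2 = 1.
I(mu) = 1/1 = 1.0000

1.0000


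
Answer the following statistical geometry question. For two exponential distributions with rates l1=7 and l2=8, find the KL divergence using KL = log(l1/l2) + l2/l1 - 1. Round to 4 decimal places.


KL divergence for exponential family:
KL = log(l1/l2) + l2/l1 - 1.
log(7/8) = -0.133531.
8/7 = 1.142857.
KL = -0.133531 + 1.142857 - 1 = 0.0093

0.0093


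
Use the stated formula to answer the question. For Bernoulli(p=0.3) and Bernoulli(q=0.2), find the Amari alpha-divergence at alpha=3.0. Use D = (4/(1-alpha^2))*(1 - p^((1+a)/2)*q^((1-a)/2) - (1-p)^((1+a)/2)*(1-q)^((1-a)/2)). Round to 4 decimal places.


Amari alpha-divergence:
D = (4/(1-alpha^2))*(1 - p^((1+a)/2)*q^((1-a)/2) - (1-p)^((1+a)/2)*(1-q)^((1-a)/2)).
alpha = 3.0, p = 0.3, q = 0.2.
e1 = (1+alpha)/2 = 2.0, e2 = (1-alpha)/2 = -1.0.
t1 = p^e1 * q^e2 = 0.3^2.0 * 0.2^-1.0 = 0.45.
t2 = (1-p)^e1 * (1-q)^e2 = 0.7^2.0 * 0.8^-1.0 = 0.6125.
4/(1-alpha^2) = -0.5.
D = -0.5*(1 - 0.45 - 0.6125) = 0.0312

0.0312


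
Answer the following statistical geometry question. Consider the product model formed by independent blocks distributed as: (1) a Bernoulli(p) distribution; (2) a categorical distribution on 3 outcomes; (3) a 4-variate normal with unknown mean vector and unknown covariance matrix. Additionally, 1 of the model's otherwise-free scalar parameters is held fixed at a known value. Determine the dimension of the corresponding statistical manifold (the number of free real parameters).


The dimension of a statistical manifold equals the number of free
(independent) real parameters of the model. For a product of independent
blocks the parameter counts add.
- Bernoulli (p): 1.
- categorical on 3 outcomes (probabilities sum to 1): 3-1 = 2.
- 4-variate normal: 4 (mean) + 4*5/2 = 10 (symmetric covariance) = 14.
Total = 1 + 2 + 14 = 17.
1 parameter(s) fixed at known values: 17 - 1 = 16.
Dimension = 16

16


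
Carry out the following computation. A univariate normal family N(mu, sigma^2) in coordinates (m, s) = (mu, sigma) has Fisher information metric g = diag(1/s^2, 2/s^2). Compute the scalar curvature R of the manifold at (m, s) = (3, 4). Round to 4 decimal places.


The metric has the form g = (A dm^2 + B ds^2)/s^2 with A = 1, B = 2.
Substitute u = sqrt(A/B)*m: g = B*(du^2 + ds^2)/s^2, i.e. B times the
Poincare upper half-plane metric, which has constant Gaussian curvature -1.
Scaling a 2D metric by a constant c divides the Gaussian curvature by c,
so K = -1/B = -1/(2) = -0.5000 everywhere (the point (m, s) = (3, 4) is irrelevant:
the curvature is constant).
Scalar curvature in dimension 2: R = 2K = -2/(2) = -1.0000.

-1.0000


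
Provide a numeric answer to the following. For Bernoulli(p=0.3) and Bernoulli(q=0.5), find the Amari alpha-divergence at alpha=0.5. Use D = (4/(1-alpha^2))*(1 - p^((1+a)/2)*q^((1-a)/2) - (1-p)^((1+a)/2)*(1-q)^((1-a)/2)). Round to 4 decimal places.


Amari alpha-divergence:
D = (4/(1-alpha^2))*(1 - p^((1+a)/2)*q^((1-a)/2) - (1-p)^((1+a)/2)*(1-q)^((1-a)/2)).
alpha = 0.5, p = 0.3, q = 0.5.
e1 = (1+alpha)/2 = 0.75, e2 = (1-alpha)/2 = 0.25.
t1 = p^e1 * q^e2 = 0.3^0.75 * 0.5^0.25 = 0.340866.
t2 = (1-p)^e1 * (1-q)^e2 = 0.7^0.75 * 0.5^0.25 = 0.643526.
4/(1-alpha^2) = 5.333333.
D = 5.333333*(1 - 0.340866 - 0.643526) = 0.0832

0.0832


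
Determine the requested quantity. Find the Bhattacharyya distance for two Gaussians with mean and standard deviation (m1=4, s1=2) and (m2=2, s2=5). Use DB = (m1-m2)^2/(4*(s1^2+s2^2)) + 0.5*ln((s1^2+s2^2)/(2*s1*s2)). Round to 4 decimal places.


Bhattacharyya distance between two Gaussians:
DB = (m1-m2)^2/(4*(s1^2+s2^2)) + (1/2)*ln((s1^2+s2^2)/(2*s1*s2)).
(m1-m2)^2 = (2)^2 = 4.
s1^2+s2^2 = 4 + 25 = 29.
term1 = 4/116 = 0.034483.
term2 = 0.5*ln(29/20.0) = 0.185782.
DB = 0.034483 + 0.185782 = 0.2203

0.2203


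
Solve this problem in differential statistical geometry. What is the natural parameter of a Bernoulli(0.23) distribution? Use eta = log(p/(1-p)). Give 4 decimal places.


Natural parameter for Bernoulli: eta = log(p/(1-p)).
p = 0.23, 1-p = 0.77.
p/(1-p) = 0.298701.
eta = log(0.298701) = -1.2083

-1.2083


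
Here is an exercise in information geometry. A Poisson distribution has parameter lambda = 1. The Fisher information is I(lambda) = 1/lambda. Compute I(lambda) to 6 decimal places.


Fisher information for Poisson: I(lambda) = 1/lambda.
lambda = 1.
I(lambda) = 1/1 = 1.000000

1.000000


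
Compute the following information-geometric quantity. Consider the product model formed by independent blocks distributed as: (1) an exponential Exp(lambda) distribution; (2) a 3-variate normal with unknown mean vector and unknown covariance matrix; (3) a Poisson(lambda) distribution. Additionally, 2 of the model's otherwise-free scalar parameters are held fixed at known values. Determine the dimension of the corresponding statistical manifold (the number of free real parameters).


The dimension of a statistical manifold equals the number of free
(independent) real parameters of the model. For a product of independent
blocks the parameter counts add.
- exponential (lambda): 1.
- 3-variate normal: 3 (mean) + 3*4/2 = 6 (symmetric covariance) = 9.
- Poisson (lambda): 1.
Total = 1 + 9 + 1 = 11.
2 parameter(s) fixed at known values: 11 - 2 = 9.
Dimension = 9

9


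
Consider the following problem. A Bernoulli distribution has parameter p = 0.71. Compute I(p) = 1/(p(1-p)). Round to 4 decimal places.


For Bernoulli(p), Fisher information is I(p) = 1/(p*(1-p)).
p = 0.71, 1-p = 0.29.
p*(1-p) = 0.2059.
I(p) = 1/0.2059 = 4.8567

4.8567


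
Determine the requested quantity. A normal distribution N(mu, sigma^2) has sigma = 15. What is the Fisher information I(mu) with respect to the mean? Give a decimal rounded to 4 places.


The Fisher information for the mean of a normal distribution is I(mu) = 1/sigma^2.
sigma = 15, so sigma^2 = 225.
I(mu) = 1/225 = 0.0044

0.0044


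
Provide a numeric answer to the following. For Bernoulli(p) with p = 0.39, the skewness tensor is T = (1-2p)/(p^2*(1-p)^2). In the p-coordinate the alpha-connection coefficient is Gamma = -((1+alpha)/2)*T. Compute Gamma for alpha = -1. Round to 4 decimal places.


Skewness (Amari-Chentsov) tensor: T = (1-2p)/(p^2*(1-p)^2).
p = 0.39, 1-2p = 0.22, p^2 = 0.1521, (1-p)^2 = 0.3721.
T = 0.22/(0.1521 * 0.3721) = 3.887172.
In the p-coordinate, Gamma^(alpha) = Gamma^(0) - (alpha/2)*T with Gamma^(0) = (1/2)*g'(p) = -T/2,
so Gamma^(alpha) = -((1+alpha)/2)*T.
alpha = -1, -(1+alpha)/2 = 0.0.
Gamma = 0.0 * 3.887172 = 0.0000

0.0000


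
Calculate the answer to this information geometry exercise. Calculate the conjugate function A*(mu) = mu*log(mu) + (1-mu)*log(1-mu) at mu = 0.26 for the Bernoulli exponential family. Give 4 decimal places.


Legendre transform for Bernoulli:
A*(mu) = mu*log(mu) + (1-mu)*log(1-mu).
mu = 0.26, 1-mu = 0.74.
mu*log(mu) = 0.26*log(0.26) = -0.350239.
(1-mu)*log(1-mu) = 0.74*log(0.74) = -0.222818.
A* = -0.350239 + -0.222818 = -0.5731

-0.5731


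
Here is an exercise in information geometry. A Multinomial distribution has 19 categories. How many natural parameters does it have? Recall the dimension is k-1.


Exponential family dimension calculation:
For Multinomial with k=19 categories, dim = k-1 = 18.

18


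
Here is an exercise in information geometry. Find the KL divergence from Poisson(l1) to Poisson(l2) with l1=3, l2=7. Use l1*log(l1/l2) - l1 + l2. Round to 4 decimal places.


KL divergence for Poisson:
KL = l1*log(l1/l2) - l1 + l2.
l1 = 3, l2 = 7.
log(3/7) = -0.847298.
l1*log(l1/l2) = 3 * -0.847298 = -2.541894.
KL = -2.541894 - 3 + 7 = 1.4581

1.4581


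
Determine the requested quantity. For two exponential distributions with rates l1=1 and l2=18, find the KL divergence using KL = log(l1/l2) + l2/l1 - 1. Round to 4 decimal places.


KL divergence for exponential family:
KL = log(l1/l2) + l2/l1 - 1.
log(1/18) = -2.890372.
18/1 = 18.0.
KL = -2.890372 + 18.0 - 1 = 14.1096

14.1096


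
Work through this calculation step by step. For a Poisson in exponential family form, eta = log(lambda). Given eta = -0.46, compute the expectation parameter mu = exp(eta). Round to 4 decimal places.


Expectation parameter for Poisson exponential family:
mu = exp(eta).
eta = -0.46.
mu = exp(-0.46) = 0.6313

0.6313


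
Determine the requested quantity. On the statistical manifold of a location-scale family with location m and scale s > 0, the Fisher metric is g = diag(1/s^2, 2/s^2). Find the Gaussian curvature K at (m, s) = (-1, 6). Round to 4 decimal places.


The metric has the form g = (A dm^2 + B ds^2)/s^2 with A = 1, B = 2.
Substitute u = sqrt(A/B)*m: g = B*(du^2 + ds^2)/s^2, i.e. B times the
Poincare upper half-plane metric, which has constant Gaussian curvature -1.
Scaling a 2D metric by a constant c divides the Gaussian curvature by c,
so K = -1/B = -1/(2) = -0.5000 everywhere (the point (m, s) = (-1, 6) is irrelevant:
the curvature is constant).
The requested Gaussian curvature is K = -0.5000.

-0.5000


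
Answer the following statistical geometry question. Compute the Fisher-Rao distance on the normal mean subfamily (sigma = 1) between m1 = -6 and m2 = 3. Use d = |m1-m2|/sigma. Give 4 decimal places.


On the fixed-variance normal subfamily, geodesic distance = |m1-m2|/sigma.
|-6 - 3| = 9.
sigma = 1.
d = 9/1 = 9.0000

9.0000


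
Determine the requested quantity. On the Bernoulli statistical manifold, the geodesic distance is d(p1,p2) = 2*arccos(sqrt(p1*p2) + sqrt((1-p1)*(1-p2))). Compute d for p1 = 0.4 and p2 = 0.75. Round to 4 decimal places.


Geodesic distance on Bernoulli manifold:
d(p1,p2) = 2*arccos(sqrt(p1*p2) + sqrt((1-p1)*(1-p2))).
sqrt(p1*p2) = sqrt(0.4*0.75) = 0.547723.
sqrt((1-p1)*(1-p2)) = sqrt(0.6*0.25) = 0.387298.
arg = 0.547723 + 0.387298 = 0.935021.
d = 2*arccos(0.935021) = 0.7250

0.7250


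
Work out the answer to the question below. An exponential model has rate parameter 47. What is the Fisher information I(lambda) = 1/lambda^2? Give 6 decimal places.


Fisher information for exponential: I(lambda) = 1/lambda^2.
lambda = 47, lambda^2 = 2209.
I = 1/2209 = 0.000453

0.000453


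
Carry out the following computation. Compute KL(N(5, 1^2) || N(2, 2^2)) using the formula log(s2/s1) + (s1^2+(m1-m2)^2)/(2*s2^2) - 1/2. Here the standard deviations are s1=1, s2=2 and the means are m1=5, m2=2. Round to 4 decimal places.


KL divergence between normal distributions:
KL = log(s2/s1) + (s1^2 + (m1-m2)^2)/(2*s2^2) - 1/2.
log(2/1) = 0.693147.
(1^2 + (5-2)^2)/(2*2^2) = (1 + 9)/8 = 1.25.
KL = 0.693147 + 1.25 - 0.5 = 1.4431

1.4431


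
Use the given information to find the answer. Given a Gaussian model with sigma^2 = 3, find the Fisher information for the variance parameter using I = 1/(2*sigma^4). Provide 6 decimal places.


Fisher information for variance: I(sigma^2) = 1/(2*sigma^4).
sigma^2 = 3, so sigma^4 = 9.
I = 1/(2*9) = 1/18 = 0.055556

0.055556


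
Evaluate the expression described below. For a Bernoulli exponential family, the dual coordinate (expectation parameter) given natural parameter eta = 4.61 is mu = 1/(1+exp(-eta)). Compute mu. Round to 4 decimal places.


Dual coordinate (expectation parameter) for Bernoulli:
mu = 1/(1+exp(-eta)).
eta = 4.61.
exp(-eta) = exp(-4.61) = 0.009952.
mu = 1/(1+0.009952) = 0.9901

0.9901


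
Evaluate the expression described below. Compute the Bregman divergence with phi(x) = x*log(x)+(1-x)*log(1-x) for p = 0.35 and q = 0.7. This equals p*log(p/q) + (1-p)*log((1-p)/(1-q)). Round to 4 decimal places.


Bregman divergence with negative entropy generator:
D = p*log(p/q) + (1-p)*log((1-p)/(1-q)).
p = 0.35, q = 0.7.
p*log(p/q) = 0.35*log(0.35/0.7) = -0.242602.
(1-p)*log((1-p)/(1-q)) = 0.65*log(0.65/0.3) = 0.502573.
D = -0.242602 + 0.502573 = 0.2600

0.2600


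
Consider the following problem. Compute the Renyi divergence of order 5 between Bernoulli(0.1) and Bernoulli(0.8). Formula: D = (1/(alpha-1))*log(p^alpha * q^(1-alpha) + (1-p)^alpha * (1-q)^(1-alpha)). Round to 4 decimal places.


Renyi divergence of order alpha between Bernoulli distributions:
D = (1/(alpha-1))*log(p^alpha * q^(1-alpha) + (1-p)^alpha * (1-q)^(1-alpha)).
alpha = 5, p = 0.1, q = 0.8.
p^alpha * q^(1-alpha) = 0.1^5 * 0.8^-4 = 2.4e-05.
(1-p)^alpha * (1-q)^(1-alpha) = 0.9^5 * 0.2^-4 = 369.05625.
sum = 2.4e-05 + 369.05625 = 369.056274.
D = (1/4)*log(369.056274) = 1.4777

1.4777


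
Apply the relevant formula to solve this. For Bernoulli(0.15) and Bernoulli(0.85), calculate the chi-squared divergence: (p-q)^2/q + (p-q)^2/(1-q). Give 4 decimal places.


Chi-squared divergence between Bernoulli distributions:
chi^2 = (p-q)^2/q + (p-q)^2/(1-q).
p = 0.15, q = 0.85, p-q = -0.7.
(p-q)^2 = 0.49.
term1 = 0.49/0.85 = 0.576471.
term2 = 0.49/0.15 = 3.266667.
chi^2 = 0.576471 + 3.266667 = 3.8431

3.8431


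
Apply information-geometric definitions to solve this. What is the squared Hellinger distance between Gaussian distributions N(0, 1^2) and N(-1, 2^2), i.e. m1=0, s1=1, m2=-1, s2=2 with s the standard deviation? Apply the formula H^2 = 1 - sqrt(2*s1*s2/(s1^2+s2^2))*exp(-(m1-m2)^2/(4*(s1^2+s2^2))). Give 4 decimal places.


Squared Hellinger distance for Gaussians:
H^2 = 1 - sqrt(2*s1*s2/(s1^2+s2^2)) * exp(-(m1-m2)^2/(4*(s1^2+s2^2))).
s1^2 = 1, s2^2 = 4, s1^2+s2^2 = 5.
sqrt(2*1*2/(5)) = 0.894427.
(m1-m2)^2 = (1)^2 = 1.
exp(-1/(4*5)) = exp(-0.05) = 0.951229.
H^2 = 1 - 0.894427*0.951229 = 0.1492

0.1492


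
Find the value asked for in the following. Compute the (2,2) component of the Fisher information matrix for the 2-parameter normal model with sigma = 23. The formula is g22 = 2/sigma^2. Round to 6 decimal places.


For the 2-parameter normal family, the Fisher metric has:
  g11 = 1/sigma^2, g22 = 2/sigma^2.
sigma = 23, sigma^2 = 529.
g22 = 0.003781

0.003781


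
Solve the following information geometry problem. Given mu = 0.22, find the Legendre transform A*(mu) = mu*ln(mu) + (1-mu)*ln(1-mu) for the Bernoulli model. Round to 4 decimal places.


Legendre transform for Bernoulli:
A*(mu) = mu*log(mu) + (1-mu)*log(1-mu).
mu = 0.22, 1-mu = 0.78.
mu*log(mu) = 0.22*log(0.22) = -0.333108.
(1-mu)*log(1-mu) = 0.78*log(0.78) = -0.1938.
A* = -0.333108 + -0.1938 = -0.5269

-0.5269


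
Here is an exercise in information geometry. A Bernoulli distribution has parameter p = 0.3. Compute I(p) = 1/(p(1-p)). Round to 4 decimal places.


For Bernoulli(p), Fisher information is I(p) = 1/(p*(1-p)).
p = 0.3, 1-p = 0.7.
p*(1-p) = 0.21.
I(p) = 1/0.21 = 4.7619

4.7619


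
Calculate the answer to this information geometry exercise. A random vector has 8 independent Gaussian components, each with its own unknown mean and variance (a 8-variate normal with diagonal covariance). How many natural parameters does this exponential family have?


Exponential family dimension calculation:
Each univariate normal has two natural parameters (mu/sigma^2 and -1/(2 sigma^2)).
With 8 independent components, dim = 2 * 8 = 16.

16


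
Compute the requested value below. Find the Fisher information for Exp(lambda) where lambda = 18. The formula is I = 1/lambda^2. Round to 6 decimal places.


Fisher information for exponential: I(lambda) = 1/lambda^2.
lambda = 18, lambda^2 = 324.
I = 1/324 = 0.003086

0.003086


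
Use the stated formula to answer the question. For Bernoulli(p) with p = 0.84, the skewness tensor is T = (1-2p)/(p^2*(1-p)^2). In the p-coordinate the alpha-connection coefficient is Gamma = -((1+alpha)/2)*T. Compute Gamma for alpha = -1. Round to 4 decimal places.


Skewness (Amari-Chentsov) tensor: T = (1-2p)/(p^2*(1-p)^2).
p = 0.84, 1-2p = -0.68, p^2 = 0.7056, (1-p)^2 = 0.0256.
T = -0.68/(0.7056 * 0.0256) = -37.645266.
In the p-coordinate, Gamma^(alpha) = Gamma^(0) - (alpha/2)*T with Gamma^(0) = (1/2)*g'(p) = -T/2,
so Gamma^(alpha) = -((1+alpha)/2)*T.
alpha = -1, -(1+alpha)/2 = 0.0.
Gamma = 0.0 * -37.645266 = 0.0000

0.0000


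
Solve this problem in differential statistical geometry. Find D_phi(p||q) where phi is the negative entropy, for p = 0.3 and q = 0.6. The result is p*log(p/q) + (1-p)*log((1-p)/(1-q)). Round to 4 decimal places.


Bregman divergence with negative entropy generator:
D = p*log(p/q) + (1-p)*log((1-p)/(1-q)).
p = 0.3, q = 0.6.
p*log(p/q) = 0.3*log(0.3/0.6) = -0.207944.
(1-p)*log((1-p)/(1-q)) = 0.7*log(0.7/0.4) = 0.391731.
D = -0.207944 + 0.391731 = 0.1838

0.1838


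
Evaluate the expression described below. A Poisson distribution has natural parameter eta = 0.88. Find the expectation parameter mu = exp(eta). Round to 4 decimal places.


Expectation parameter for Poisson exponential family:
mu = exp(eta).
eta = 0.88.
mu = exp(0.88) = 2.4109

2.4109


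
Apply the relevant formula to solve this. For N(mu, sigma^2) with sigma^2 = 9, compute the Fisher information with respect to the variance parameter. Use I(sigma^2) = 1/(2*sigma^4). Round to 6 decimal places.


Fisher information for variance: I(sigma^2) = 1/(2*sigma^4).
sigma^2 = 9, so sigma^4 = 81.
I = 1/(2*81) = 1/162 = 0.006173

0.006173


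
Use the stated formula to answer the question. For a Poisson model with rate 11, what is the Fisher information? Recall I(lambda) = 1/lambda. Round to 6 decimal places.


Fisher information for Poisson: I(lambda) = 1/lambda.
lambda = 11.
I(lambda) = 1/11 = 0.090909

0.090909


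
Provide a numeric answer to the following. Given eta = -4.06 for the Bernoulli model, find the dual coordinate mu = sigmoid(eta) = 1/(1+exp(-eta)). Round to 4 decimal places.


Dual coordinate (expectation parameter) for Bernoulli:
mu = 1/(1+exp(-eta)).
eta = -4.06.
exp(-eta) = exp(4.06) = 57.974311.
mu = 1/(1+57.974311) = 0.0170

0.0170


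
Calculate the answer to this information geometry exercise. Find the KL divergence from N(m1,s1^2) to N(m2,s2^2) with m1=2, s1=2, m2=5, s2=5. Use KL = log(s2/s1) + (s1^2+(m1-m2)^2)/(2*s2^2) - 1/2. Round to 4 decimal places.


KL divergence between normal distributions:
KL = log(s2/s1) + (s1^2 + (m1-m2)^2)/(2*s2^2) - 1/2.
log(5/2) = 0.916291.
(2^2 + (2-5)^2)/(2*5^2) = (4 + 9)/50 = 0.26.
KL = 0.916291 + 0.26 - 0.5 = 0.6763

0.6763


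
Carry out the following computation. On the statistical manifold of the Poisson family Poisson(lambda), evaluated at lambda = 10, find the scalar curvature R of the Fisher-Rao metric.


This family has a single free parameter, so its statistical manifold
is 1-dimensional. The Riemann curvature tensor of any 1-dimensional
Riemannian manifold vanishes identically, so R = 0.

0


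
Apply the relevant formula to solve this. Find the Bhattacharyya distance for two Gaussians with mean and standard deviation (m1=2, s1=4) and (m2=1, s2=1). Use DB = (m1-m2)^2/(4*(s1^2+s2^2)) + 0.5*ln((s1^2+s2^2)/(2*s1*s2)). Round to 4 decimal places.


Bhattacharyya distance between two Gaussians:
DB = (m1-m2)^2/(4*(s1^2+s2^2)) + (1/2)*ln((s1^2+s2^2)/(2*s1*s2)).
(m1-m2)^2 = (1)^2 = 1.
s1^2+s2^2 = 16 + 1 = 17.
term1 = 1/68 = 0.014706.
term2 = 0.5*ln(17/8.0) = 0.376886.
DB = 0.014706 + 0.376886 = 0.3916

0.3916


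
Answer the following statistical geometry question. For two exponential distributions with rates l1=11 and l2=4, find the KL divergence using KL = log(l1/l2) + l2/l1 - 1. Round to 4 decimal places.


KL divergence for exponential family:
KL = log(l1/l2) + l2/l1 - 1.
log(11/4) = 1.011601.
4/11 = 0.363636.
KL = 1.011601 + 0.363636 - 1 = 0.3752

0.3752


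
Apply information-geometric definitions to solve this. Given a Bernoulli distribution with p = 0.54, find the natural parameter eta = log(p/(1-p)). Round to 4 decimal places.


Natural parameter for Bernoulli: eta = log(p/(1-p)).
p = 0.54, 1-p = 0.46.
p/(1-p) = 1.173913.
eta = log(1.173913) = 0.1603

0.1603


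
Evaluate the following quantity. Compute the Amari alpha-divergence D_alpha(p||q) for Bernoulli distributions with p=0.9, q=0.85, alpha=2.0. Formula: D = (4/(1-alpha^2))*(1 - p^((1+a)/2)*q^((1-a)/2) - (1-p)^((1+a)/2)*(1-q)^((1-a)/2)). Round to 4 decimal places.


Amari alpha-divergence:
D = (4/(1-alpha^2))*(1 - p^((1+a)/2)*q^((1-a)/2) - (1-p)^((1+a)/2)*(1-q)^((1-a)/2)).
alpha = 2.0, p = 0.9, q = 0.85.
e1 = (1+alpha)/2 = 1.5, e2 = (1-alpha)/2 = -0.5.
t1 = p^e1 * q^e2 = 0.9^1.5 * 0.85^-0.5 = 0.926092.
t2 = (1-p)^e1 * (1-q)^e2 = 0.1^1.5 * 0.15^-0.5 = 0.08165.
4/(1-alpha^2) = -1.333333.
D = -1.333333*(1 - 0.926092 - 0.08165) = 0.0103

0.0103


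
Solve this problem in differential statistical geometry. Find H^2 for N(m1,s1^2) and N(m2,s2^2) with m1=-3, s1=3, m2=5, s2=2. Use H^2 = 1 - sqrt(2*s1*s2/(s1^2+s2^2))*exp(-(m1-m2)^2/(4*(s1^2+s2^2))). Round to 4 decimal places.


Squared Hellinger distance for Gaussians:
H^2 = 1 - sqrt(2*s1*s2/(s1^2+s2^2)) * exp(-(m1-m2)^2/(4*(s1^2+s2^2))).
s1^2 = 9, s2^2 = 4, s1^2+s2^2 = 13.
sqrt(2*3*2/(13)) = 0.960769.
(m1-m2)^2 = (-8)^2 = 64.
exp(-64/(4*13)) = exp(-1.230769) = 0.292068.
H^2 = 1 - 0.960769*0.292068 = 0.7194

0.7194


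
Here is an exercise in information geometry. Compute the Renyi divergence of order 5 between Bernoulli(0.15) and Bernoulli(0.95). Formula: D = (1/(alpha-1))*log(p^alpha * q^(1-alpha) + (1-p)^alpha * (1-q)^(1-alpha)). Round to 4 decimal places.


Renyi divergence of order alpha between Bernoulli distributions:
D = (1/(alpha-1))*log(p^alpha * q^(1-alpha) + (1-p)^alpha * (1-q)^(1-alpha)).
alpha = 5, p = 0.15, q = 0.95.
p^alpha * q^(1-alpha) = 0.15^5 * 0.95^-4 = 9.3e-05.
(1-p)^alpha * (1-q)^(1-alpha) = 0.85^5 * 0.05^-4 = 70992.85.
sum = 9.3e-05 + 70992.85 = 70992.850093.
D = (1/4)*log(70992.850093) = 2.7926

2.7926


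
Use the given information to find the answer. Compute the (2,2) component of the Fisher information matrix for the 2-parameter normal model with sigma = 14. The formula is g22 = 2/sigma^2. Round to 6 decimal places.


For the 2-parameter normal family, the Fisher metric has:
  g11 = 1/sigma^2, g22 = 2/sigma^2.
sigma = 14, sigma^2 = 196.
g22 = 0.010204

0.010204


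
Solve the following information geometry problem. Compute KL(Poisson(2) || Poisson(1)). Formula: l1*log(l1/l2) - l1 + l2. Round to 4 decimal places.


KL divergence for Poisson:
KL = l1*log(l1/l2) - l1 + l2.
l1 = 2, l2 = 1.
log(2/1) = 0.693147.
l1*log(l1/l2) = 2 * 0.693147 = 1.386294.
KL = 1.386294 - 2 + 1 = 0.3863

0.3863


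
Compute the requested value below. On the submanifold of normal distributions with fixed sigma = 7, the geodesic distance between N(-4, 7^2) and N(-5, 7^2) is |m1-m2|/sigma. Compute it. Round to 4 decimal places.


On the fixed-variance normal subfamily, geodesic distance = |m1-m2|/sigma.
|-4 - -5| = 1.
sigma = 7.
d = 1/7 = 0.1429

0.1429


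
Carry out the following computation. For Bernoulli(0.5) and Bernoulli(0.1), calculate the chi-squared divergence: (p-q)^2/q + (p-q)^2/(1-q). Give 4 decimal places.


Chi-squared divergence between Bernoulli distributions:
chi^2 = (p-q)^2/q + (p-q)^2/(1-q).
p = 0.5, q = 0.1, p-q = 0.4.
(p-q)^2 = 0.16.
term1 = 0.16/0.1 = 1.6.
term2 = 0.16/0.9 = 0.177778.
chi^2 = 1.6 + 0.177778 = 1.7778

1.7778


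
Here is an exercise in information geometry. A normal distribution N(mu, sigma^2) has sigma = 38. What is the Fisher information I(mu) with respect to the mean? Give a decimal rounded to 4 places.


The Fisher information for the mean of a normal distribution is I(mu) = 1/sigma^2.
sigma = 38, so sigma^2 = 1444.
I(mu) = 1/1444 = 0.0007

0.0007


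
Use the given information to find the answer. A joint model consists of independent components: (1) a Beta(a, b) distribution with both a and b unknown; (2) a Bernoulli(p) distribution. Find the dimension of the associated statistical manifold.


The dimension of a statistical manifold equals the number of free
(independent) real parameters of the model. For a product of independent
blocks the parameter counts add.
- Beta (a, b): 2.
- Bernoulli (p): 1.
Total = 2 + 1 = 3.
Dimension = 3

3


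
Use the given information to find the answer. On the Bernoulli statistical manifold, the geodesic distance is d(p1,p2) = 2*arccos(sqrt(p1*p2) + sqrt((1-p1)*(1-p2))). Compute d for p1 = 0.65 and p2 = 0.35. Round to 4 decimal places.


Geodesic distance on Bernoulli manifold:
d(p1,p2) = 2*arccos(sqrt(p1*p2) + sqrt((1-p1)*(1-p2))).
sqrt(p1*p2) = sqrt(0.65*0.35) = 0.47697.
sqrt((1-p1)*(1-p2)) = sqrt(0.35*0.65) = 0.47697.
arg = 0.47697 + 0.47697 = 0.953939.
d = 2*arccos(0.953939) = 0.6094

0.6094


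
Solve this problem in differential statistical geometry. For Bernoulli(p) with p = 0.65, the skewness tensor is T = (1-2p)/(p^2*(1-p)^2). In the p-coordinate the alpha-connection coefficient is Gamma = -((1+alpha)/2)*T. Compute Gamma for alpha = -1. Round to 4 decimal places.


Skewness (Amari-Chentsov) tensor: T = (1-2p)/(p^2*(1-p)^2).
p = 0.65, 1-2p = -0.3, p^2 = 0.4225, (1-p)^2 = 0.1225.
T = -0.3/(0.4225 * 0.1225) = -5.796401.
In the p-coordinate, Gamma^(alpha) = Gamma^(0) - (alpha/2)*T with Gamma^(0) = (1/2)*g'(p) = -T/2,
so Gamma^(alpha) = -((1+alpha)/2)*T.
alpha = -1, -(1+alpha)/2 = 0.0.
Gamma = 0.0 * -5.796401 = 0.0000

0.0000


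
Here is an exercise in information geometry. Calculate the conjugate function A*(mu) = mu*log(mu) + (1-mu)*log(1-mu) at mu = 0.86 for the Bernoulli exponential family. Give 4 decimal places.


Legendre transform for Bernoulli:
A*(mu) = mu*log(mu) + (1-mu)*log(1-mu).
mu = 0.86, 1-mu = 0.14.
mu*log(mu) = 0.86*log(0.86) = -0.129708.
(1-mu)*log(1-mu) = 0.14*log(0.14) = -0.275256.
A* = -0.129708 + -0.275256 = -0.4050

-0.4050


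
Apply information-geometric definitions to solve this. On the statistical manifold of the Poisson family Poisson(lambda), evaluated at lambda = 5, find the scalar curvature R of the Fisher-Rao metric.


This family has a single free parameter, so its statistical manifold
is 1-dimensional. The Riemann curvature tensor of any 1-dimensional
Riemannian manifold vanishes identically, so R = 0.

0


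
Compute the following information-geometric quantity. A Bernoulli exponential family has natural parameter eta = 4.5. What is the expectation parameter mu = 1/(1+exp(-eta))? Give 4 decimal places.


Dual coordinate (expectation parameter) for Bernoulli:
mu = 1/(1+exp(-eta)).
eta = 4.5.
exp(-eta) = exp(-4.5) = 0.011109.
mu = 1/(1+0.011109) = 0.9890

0.9890


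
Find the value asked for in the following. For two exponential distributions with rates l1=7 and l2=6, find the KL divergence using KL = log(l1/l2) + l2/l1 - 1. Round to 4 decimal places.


KL divergence for exponential family:
KL = log(l1/l2) + l2/l1 - 1.
log(7/6) = 0.154151.
6/7 = 0.857143.
KL = 0.154151 + 0.857143 - 1 = 0.0113

0.0113


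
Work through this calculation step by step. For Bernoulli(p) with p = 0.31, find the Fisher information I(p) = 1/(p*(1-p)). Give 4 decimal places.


For Bernoulli(p), Fisher information is I(p) = 1/(p*(1-p)).
p = 0.31, 1-p = 0.69.
p*(1-p) = 0.2139.
I(p) = 1/0.2139 = 4.6751

4.6751


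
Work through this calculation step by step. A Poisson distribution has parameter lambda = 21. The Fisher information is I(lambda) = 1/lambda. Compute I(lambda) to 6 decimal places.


Fisher information for Poisson: I(lambda) = 1/lambda.
lambda = 21.
I(lambda) = 1/21 = 0.047619

0.047619


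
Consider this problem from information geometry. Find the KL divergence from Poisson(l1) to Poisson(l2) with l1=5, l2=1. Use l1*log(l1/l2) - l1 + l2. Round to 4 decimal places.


KL divergence for Poisson:
KL = l1*log(l1/l2) - l1 + l2.
l1 = 5, l2 = 1.
log(5/1) = 1.609438.
l1*log(l1/l2) = 5 * 1.609438 = 8.04719.
KL = 8.04719 - 5 + 1 = 4.0472

4.0472


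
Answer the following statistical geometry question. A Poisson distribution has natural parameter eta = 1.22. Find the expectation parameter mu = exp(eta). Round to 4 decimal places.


Expectation parameter for Poisson exponential family:
mu = exp(eta).
eta = 1.22.
mu = exp(1.22) = 3.3872

3.3872


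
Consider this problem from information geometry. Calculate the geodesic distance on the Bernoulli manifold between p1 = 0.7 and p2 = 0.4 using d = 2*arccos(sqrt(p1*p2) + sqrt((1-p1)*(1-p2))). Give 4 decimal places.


Geodesic distance on Bernoulli manifold:
d(p1,p2) = 2*arccos(sqrt(p1*p2) + sqrt((1-p1)*(1-p2))).
sqrt(p1*p2) = sqrt(0.7*0.4) = 0.52915.
sqrt((1-p1)*(1-p2)) = sqrt(0.3*0.6) = 0.424264.
arg = 0.52915 + 0.424264 = 0.953414.
d = 2*arccos(0.953414) = 0.6129

0.6129


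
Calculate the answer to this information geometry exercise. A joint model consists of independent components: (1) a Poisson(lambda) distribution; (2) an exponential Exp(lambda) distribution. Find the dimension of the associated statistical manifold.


The dimension of a statistical manifold equals the number of free
(independent) real parameters of the model. For a product of independent
blocks the parameter counts add.
- Poisson (lambda): 1.
- exponential (lambda): 1.
Total = 1 + 1 = 2.
Dimension = 2

2


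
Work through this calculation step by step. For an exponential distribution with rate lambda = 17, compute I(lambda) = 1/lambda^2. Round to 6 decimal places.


Fisher information for exponential: I(lambda) = 1/lambda^2.
lambda = 17, lambda^2 = 289.
I = 1/289 = 0.003460

0.003460


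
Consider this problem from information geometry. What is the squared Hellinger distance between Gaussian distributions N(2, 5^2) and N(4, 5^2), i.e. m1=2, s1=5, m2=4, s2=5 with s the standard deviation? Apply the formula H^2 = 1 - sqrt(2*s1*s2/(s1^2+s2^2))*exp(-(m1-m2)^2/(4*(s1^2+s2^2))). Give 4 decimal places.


Squared Hellinger distance for Gaussians:
H^2 = 1 - sqrt(2*s1*s2/(s1^2+s2^2)) * exp(-(m1-m2)^2/(4*(s1^2+s2^2))).
s1^2 = 25, s2^2 = 25, s1^2+s2^2 = 50.
sqrt(2*5*5/(50)) = 1.0.
(m1-m2)^2 = (-2)^2 = 4.
exp(-4/(4*50)) = exp(-0.02) = 0.980199.
H^2 = 1 - 1.0*0.980199 = 0.0198

0.0198


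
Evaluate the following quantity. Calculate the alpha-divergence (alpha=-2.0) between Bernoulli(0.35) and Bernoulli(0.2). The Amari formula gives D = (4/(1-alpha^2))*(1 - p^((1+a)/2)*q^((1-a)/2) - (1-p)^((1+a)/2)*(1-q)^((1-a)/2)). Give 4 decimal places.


Amari alpha-divergence:
D = (4/(1-alpha^2))*(1 - p^((1+a)/2)*q^((1-a)/2) - (1-p)^((1+a)/2)*(1-q)^((1-a)/2)).
alpha = -2.0, p = 0.35, q = 0.2.
e1 = (1+alpha)/2 = -0.5, e2 = (1-alpha)/2 = 1.5.
t1 = p^e1 * q^e2 = 0.35^-0.5 * 0.2^1.5 = 0.151186.
t2 = (1-p)^e1 * (1-q)^e2 = 0.65^-0.5 * 0.8^1.5 = 0.88752.
4/(1-alpha^2) = -1.333333.
D = -1.333333*(1 - 0.151186 - 0.88752) = 0.0516

0.0516


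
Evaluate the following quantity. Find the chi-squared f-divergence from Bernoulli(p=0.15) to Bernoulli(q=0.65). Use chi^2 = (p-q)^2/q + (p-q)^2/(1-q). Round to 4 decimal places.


Chi-squared divergence between Bernoulli distributions:
chi^2 = (p-q)^2/q + (p-q)^2/(1-q).
p = 0.15, q = 0.65, p-q = -0.5.
(p-q)^2 = 0.25.
term1 = 0.25/0.65 = 0.384615.
term2 = 0.25/0.35 = 0.714286.
chi^2 = 0.384615 + 0.714286 = 1.0989

1.0989


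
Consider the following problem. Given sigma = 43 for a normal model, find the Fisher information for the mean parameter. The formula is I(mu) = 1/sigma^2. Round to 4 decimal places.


The Fisher information for the mean of a normal distribution is I(mu) = 1/sigma^2.
sigma = 43, so sigma^2 = 1849.
I(mu) = 1/1849 = 0.0005

0.0005


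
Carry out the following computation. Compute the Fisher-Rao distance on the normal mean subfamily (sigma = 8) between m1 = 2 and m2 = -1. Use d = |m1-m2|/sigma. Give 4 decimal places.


On the fixed-variance normal subfamily, geodesic distance = |m1-m2|/sigma.
|2 - -1| = 3.
sigma = 8.
d = 3/8 = 0.3750

0.3750


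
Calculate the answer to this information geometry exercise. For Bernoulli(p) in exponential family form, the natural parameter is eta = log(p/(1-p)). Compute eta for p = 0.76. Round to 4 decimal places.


Natural parameter for Bernoulli: eta = log(p/(1-p)).
p = 0.76, 1-p = 0.24.
p/(1-p) = 3.166667.
eta = log(3.166667) = 1.1527

1.1527
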